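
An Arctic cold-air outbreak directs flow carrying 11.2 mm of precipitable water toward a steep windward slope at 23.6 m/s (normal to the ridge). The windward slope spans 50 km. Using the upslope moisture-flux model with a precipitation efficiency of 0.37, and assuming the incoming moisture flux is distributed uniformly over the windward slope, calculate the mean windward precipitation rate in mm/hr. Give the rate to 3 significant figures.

R ≈ 7.04 mm/hr

Incoming column moisture flux per unit ridge length: F = V × PW = 23.6 × 11.2 = 264.32 mm·m/s.
Spread over the 50 km slope with efficiency ε = 0.37: R = ε·F/W = 0.37 × 264.32 / 50000 m = 1.956e-03 mm/s.
R = 1.956e-03 × 3600 = 7.04 mm/hr.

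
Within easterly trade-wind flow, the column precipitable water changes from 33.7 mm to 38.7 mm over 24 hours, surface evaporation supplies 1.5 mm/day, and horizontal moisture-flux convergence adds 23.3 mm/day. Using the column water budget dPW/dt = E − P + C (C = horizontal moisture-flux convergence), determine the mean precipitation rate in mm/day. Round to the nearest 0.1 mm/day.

dPW/dt = (38.7 − 33.7) mm / (24/24 day) = +5.000 mm/day.
P = E + C − dPW/dt = 1.5 + (23.3) − (+5.000) = 19.8 mm/day.

P ≈ 19.8 mm/day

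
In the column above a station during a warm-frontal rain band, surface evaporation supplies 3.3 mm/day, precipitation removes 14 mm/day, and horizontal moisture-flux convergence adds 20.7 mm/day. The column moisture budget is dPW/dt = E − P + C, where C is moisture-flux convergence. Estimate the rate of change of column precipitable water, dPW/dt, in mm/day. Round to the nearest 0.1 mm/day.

dPW/dt = E − P + C = 3.3 − 14 + (20.7) = 10.0 mm/day.

dPW/dt ≈ 10.0 mm/day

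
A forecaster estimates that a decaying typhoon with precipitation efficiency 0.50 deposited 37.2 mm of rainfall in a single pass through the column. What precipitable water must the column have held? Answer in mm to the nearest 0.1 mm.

PW ≈ 74.4 mm

PW = rainfall / ε = 37.2 / 0.50 = 74.4 mm.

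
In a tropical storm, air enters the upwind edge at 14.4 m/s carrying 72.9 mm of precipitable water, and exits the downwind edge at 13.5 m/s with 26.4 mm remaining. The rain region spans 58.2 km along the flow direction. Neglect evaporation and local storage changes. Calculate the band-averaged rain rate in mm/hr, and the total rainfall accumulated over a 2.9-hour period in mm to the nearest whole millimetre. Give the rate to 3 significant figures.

R ≈ 42.9 mm/hr; total ≈ 124 mm

Column moisture flux per unit crosswind length is F = V × PW.
Inflow: F_in = 14.4 × 72.9 = 1049.76 mm·m/s
Outflow: F_out = 13.5 × 26.4 = 356.4 mm·m/s
Steady-state rate R = (F_in − F_out)/L = (1049.76 − 356.4) / 58200 m = 1.191e-02 mm/s.
R = 1.191e-02 × 3600 = 42.9 mm/hr.
Over 2.9 h: total = 42.9 × 2.9 = 124.41 ≈ 124 mm.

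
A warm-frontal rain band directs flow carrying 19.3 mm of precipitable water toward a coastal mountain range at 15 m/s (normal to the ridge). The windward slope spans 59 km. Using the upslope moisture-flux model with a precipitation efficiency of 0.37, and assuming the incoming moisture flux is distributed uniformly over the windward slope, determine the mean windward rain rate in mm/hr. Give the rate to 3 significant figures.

R ≈ 6.54 mm/hr

Incoming column moisture flux per unit ridge length: F = V × PW = 15 × 19.3 = 289.5 mm·m/s.
Spread over the 59 km slope with efficiency ε = 0.37: R = ε·F/W = 0.37 × 289.5 / 59000 m = 1.816e-03 mm/s.
R = 1.816e-03 × 3600 = 6.54 mm/hr.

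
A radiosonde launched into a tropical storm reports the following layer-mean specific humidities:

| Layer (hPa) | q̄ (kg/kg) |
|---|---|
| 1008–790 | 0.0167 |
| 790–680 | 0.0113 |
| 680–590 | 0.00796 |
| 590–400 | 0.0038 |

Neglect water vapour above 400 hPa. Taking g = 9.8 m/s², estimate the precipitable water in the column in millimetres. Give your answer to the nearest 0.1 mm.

PW ≈ 64.5 mm

Precipitable water is the column-integrated vapour mass per unit area: PW = (1/g) Σ q̄ Δp, with q in kg/kg and Δp in Pa (1 kg/m² of water = 1 mm).
Layer 1008–790 hPa: Δp = 218 hPa = 21800 Pa, q̄ = 0.0167 kg/kg → 0.0167 × 21800 / 9.8 = 37.15 mm
Layer 790–680 hPa: Δp = 110 hPa = 11000 Pa, q̄ = 0.0113 kg/kg → 0.0113 × 11000 / 9.8 = 12.68 mm
Layer 680–590 hPa: Δp = 90 hPa = 9000 Pa, q̄ = 0.00796 kg/kg → 0.00796 × 9000 / 9.8 = 7.31 mm
Layer 590–400 hPa: Δp = 190 hPa = 19000 Pa, q̄ = 0.0038 kg/kg → 0.0038 × 19000 / 9.8 = 7.37 mm
PW = 37.15 + 12.68 + 7.31 + 7.37 = 64.51 ≈ 64.5 mm.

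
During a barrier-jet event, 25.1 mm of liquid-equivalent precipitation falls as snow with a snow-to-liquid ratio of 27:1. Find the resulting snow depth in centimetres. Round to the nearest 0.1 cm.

Snow depth = liquid × ratio = 25.1 mm × 27 = 677.7 mm = 67.8 cm.

snow depth ≈ 67.8 cm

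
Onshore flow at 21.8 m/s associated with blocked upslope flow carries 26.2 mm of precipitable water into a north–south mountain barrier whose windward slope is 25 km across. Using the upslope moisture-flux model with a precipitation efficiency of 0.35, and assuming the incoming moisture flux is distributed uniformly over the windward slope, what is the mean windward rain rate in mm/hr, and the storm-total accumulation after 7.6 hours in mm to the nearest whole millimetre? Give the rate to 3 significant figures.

Incoming column moisture flux per unit ridge length: F = V × PW = 21.8 × 26.2 = 571.16 mm·m/s.
Spread over the 25 km slope with efficiency ε = 0.35: R = ε·F/W = 0.35 × 571.16 / 25000 m = 7.996e-03 mm/s.
R = 7.996e-03 × 3600 = 28.8 mm/hr.
Over 7.6 h: total = 28.8 × 7.6 = 218.88 ≈ 219 mm.

R ≈ 28.8 mm/hr; total ≈ 219 mm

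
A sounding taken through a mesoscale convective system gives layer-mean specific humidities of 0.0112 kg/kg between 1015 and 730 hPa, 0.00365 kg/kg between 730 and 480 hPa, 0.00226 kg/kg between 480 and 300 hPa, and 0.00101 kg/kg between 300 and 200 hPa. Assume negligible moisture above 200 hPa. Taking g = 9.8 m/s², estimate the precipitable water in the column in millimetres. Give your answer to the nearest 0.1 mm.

Precipitable water is the column-integrated vapour mass per unit area: PW = (1/g) Σ q̄ Δp, with q in kg/kg and Δp in Pa (1 kg/m² of water = 1 mm).
Layer 1015–730 hPa: Δp = 285 hPa = 28500 Pa, q̄ = 0.0112 kg/kg → 0.0112 × 28500 / 9.8 = 32.57 mm
Layer 730–480 hPa: Δp = 250 hPa = 25000 Pa, q̄ = 0.00365 kg/kg → 0.00365 × 25000 / 9.8 = 9.31 mm
Layer 480–300 hPa: Δp = 180 hPa = 18000 Pa, q̄ = 0.00226 kg/kg → 0.00226 × 18000 / 9.8 = 4.15 mm
Layer 300–200 hPa: Δp = 100 hPa = 10000 Pa, q̄ = 0.00101 kg/kg → 0.00101 × 10000 / 9.8 = 1.03 mm
PW = 32.57 + 9.31 + 4.15 + 1.03 = 47.06 ≈ 47.1 mm.

PW ≈ 47.1 mm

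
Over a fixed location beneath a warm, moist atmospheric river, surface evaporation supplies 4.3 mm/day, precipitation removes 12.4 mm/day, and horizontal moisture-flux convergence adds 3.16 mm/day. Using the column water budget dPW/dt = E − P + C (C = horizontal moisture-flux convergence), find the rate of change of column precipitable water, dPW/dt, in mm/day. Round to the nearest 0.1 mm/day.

dPW/dt = E − P + C = 4.3 − 12.4 + (3.16) = -4.9 mm/day.

dPW/dt ≈ -4.9 mm/day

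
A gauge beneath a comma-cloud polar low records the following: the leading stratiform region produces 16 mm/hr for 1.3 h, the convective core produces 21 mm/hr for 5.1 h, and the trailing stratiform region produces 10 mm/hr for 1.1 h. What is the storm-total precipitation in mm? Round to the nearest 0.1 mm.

Total = Σ Rᵢ Δtᵢ = 16 × 1.3 + 21 × 5.1 + 10 × 1.1
      = 20.8 + 107.1 + 11 = 138.9 mm.

total ≈ 138.9 mm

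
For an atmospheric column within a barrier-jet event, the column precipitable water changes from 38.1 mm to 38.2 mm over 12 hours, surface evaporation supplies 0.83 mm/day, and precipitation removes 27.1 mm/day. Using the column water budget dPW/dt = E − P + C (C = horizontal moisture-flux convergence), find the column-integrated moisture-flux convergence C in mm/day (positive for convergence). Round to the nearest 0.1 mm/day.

C ≈ 26.5 mm/day

dPW/dt = (38.2 − 38.1) mm / (12/24 day) = +0.200 mm/day.
C = dPW/dt − E + P = (+0.200) − 0.83 + 27.1 = 26.5 mm/day.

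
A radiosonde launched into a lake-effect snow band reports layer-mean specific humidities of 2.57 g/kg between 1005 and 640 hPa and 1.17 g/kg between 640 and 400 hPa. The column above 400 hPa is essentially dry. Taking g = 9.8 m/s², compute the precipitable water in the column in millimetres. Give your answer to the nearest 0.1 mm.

PW ≈ 12.4 mm

Precipitable water is the column-integrated vapour mass per unit area: PW = (1/g) Σ q̄ Δp, with q in kg/kg and Δp in Pa (1 kg/m² of water = 1 mm).
Layer 1005–640 hPa: Δp = 365 hPa = 36500 Pa, q̄ = 0.00257 kg/kg → 0.00257 × 36500 / 9.8 = 9.57 mm
Layer 640–400 hPa: Δp = 240 hPa = 24000 Pa, q̄ = 0.00117 kg/kg → 0.00117 × 24000 / 9.8 = 2.87 mm
PW = 9.57 + 2.87 = 12.44 ≈ 12.4 mm.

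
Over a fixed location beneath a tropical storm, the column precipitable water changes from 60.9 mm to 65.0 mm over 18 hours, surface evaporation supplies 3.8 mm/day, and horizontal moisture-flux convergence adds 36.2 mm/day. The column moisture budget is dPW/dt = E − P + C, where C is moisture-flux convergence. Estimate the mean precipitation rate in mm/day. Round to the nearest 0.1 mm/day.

dPW/dt = (65.0 − 60.9) mm / (18/24 day) = +5.467 mm/day.
P = E + C − dPW/dt = 3.8 + (36.2) − (+5.467) = 34.5 mm/day.

P ≈ 34.5 mm/day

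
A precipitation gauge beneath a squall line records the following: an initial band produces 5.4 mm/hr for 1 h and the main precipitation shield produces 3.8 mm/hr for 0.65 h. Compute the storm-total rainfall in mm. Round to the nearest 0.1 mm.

total ≈ 7.9 mm

Total = Σ Rᵢ Δtᵢ = 5.4 × 1 + 3.8 × 0.65
      = 5.4 + 2.47 = 7.9 mm.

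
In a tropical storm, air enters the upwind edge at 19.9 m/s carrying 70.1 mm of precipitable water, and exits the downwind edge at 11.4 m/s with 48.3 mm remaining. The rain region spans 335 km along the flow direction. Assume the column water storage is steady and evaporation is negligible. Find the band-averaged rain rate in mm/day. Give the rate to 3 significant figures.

R ≈ 218 mm/day

Column moisture flux per unit crosswind length is F = V × PW.
Inflow: F_in = 19.9 × 70.1 = 1394.99 mm·m/s
Outflow: F_out = 11.4 × 48.3 = 550.62 mm·m/s
Steady-state rate R = (F_in − F_out)/L = (1394.99 − 550.62) / 335000 m = 2.521e-03 mm/s.
R = 2.521e-03 × 3600 × 24 = 218 mm/day.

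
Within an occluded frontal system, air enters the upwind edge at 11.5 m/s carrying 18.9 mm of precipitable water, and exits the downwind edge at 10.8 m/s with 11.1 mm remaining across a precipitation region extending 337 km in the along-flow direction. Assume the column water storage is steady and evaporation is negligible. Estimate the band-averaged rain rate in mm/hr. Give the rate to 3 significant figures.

R ≈ 1.04 mm/hr

Column moisture flux per unit crosswind length is F = V × PW.
Inflow: F_in = 11.5 × 18.9 = 217.35 mm·m/s
Outflow: F_out = 10.8 × 11.1 = 119.88 mm·m/s
Steady-state rate R = (F_in − F_out)/L = (217.35 − 119.88) / 337000 m = 2.892e-04 mm/s.
R = 2.892e-04 × 3600 = 1.04 mm/hr.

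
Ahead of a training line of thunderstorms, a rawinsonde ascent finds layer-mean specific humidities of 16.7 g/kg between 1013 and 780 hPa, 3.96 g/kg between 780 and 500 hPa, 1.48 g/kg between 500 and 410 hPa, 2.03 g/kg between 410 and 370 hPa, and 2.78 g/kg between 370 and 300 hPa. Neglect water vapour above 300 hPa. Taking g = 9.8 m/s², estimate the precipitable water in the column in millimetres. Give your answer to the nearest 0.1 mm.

Precipitable water is the column-integrated vapour mass per unit area: PW = (1/g) Σ q̄ Δp, with q in kg/kg and Δp in Pa (1 kg/m² of water = 1 mm).
Layer 1013–780 hPa: Δp = 233 hPa = 23300 Pa, q̄ = 0.0167 kg/kg → 0.0167 × 23300 / 9.8 = 39.71 mm
Layer 780–500 hPa: Δp = 280 hPa = 28000 Pa, q̄ = 0.00396 kg/kg → 0.00396 × 28000 / 9.8 = 11.31 mm
Layer 500–410 hPa: Δp = 90 hPa = 9000 Pa, q̄ = 0.00148 kg/kg → 0.00148 × 9000 / 9.8 = 1.36 mm
Layer 410–370 hPa: Δp = 40 hPa = 4000 Pa, q̄ = 0.00203 kg/kg → 0.00203 × 4000 / 9.8 = 0.83 mm
Layer 370–300 hPa: Δp = 70 hPa = 7000 Pa, q̄ = 0.00278 kg/kg → 0.00278 × 7000 / 9.8 = 1.99 mm
PW = 39.71 + 11.31 + 1.36 + 0.83 + 1.99 = 55.20 ≈ 55.2 mm.

PW ≈ 55.2 mm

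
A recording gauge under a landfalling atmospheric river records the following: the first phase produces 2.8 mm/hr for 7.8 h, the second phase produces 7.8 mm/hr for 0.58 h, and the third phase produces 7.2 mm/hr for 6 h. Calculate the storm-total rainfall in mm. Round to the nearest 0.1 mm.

total ≈ 69.6 mm

Total = Σ Rᵢ Δtᵢ = 2.8 × 7.8 + 7.8 × 0.58 + 7.2 × 6
      = 21.84 + 4.524 + 43.2 = 69.6 mm.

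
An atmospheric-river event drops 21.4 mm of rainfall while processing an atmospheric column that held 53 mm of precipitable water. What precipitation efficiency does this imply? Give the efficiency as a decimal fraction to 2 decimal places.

ε ≈ 0.40

ε = rainfall / PW = 21.4 / 53 = 0.40.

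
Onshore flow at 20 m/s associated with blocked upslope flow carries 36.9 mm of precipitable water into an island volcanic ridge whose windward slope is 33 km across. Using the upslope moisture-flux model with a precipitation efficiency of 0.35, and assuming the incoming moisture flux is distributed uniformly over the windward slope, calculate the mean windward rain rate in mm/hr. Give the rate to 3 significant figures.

Incoming column moisture flux per unit ridge length: F = V × PW = 20 × 36.9 = 738 mm·m/s.
Spread over the 33 km slope with efficiency ε = 0.35: R = ε·F/W = 0.35 × 738 / 33000 m = 7.827e-03 mm/s.
R = 7.827e-03 × 3600 = 28.2 mm/hr.

R ≈ 28.2 mm/hr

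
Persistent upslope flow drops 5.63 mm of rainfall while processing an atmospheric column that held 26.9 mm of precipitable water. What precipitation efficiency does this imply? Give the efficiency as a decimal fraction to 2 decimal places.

ε = rainfall / PW = 5.63 / 26.9 = 0.21.

ε ≈ 0.21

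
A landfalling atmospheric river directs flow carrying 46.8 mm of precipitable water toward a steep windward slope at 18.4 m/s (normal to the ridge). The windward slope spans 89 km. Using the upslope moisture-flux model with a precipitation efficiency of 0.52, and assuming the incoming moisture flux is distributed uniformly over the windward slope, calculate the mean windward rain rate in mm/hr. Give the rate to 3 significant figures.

R ≈ 18.1 mm/hr

Incoming column moisture flux per unit ridge length: F = V × PW = 18.4 × 46.8 = 861.12 mm·m/s.
Spread over the 89 km slope with efficiency ε = 0.52: R = ε·F/W = 0.52 × 861.12 / 89000 m = 5.031e-03 mm/s.
R = 5.031e-03 × 3600 = 18.1 mm/hr.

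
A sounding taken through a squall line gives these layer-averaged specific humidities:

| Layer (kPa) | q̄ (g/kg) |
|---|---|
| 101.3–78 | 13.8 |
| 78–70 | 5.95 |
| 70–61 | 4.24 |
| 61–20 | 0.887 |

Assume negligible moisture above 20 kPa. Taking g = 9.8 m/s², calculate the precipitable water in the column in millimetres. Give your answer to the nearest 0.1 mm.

Precipitable water is the column-integrated vapour mass per unit area: PW = (1/g) Σ q̄ Δp, with q in kg/kg and Δp in Pa (1 kg/m² of water = 1 mm).
Layer 101.3–78 kPa: Δp = 233 hPa = 23300 Pa, q̄ = 0.0138 kg/kg → 0.0138 × 23300 / 9.8 = 32.81 mm
Layer 78–70 kPa: Δp = 80 hPa = 8000 Pa, q̄ = 0.00595 kg/kg → 0.00595 × 8000 / 9.8 = 4.86 mm
Layer 70–61 kPa: Δp = 90 hPa = 9000 Pa, q̄ = 0.00424 kg/kg → 0.00424 × 9000 / 9.8 = 3.89 mm
Layer 61–20 kPa: Δp = 410 hPa = 41000 Pa, q̄ = 0.000887 kg/kg → 0.000887 × 41000 / 9.8 = 3.71 mm
PW = 32.81 + 4.86 + 3.89 + 3.71 = 45.27 ≈ 45.3 mm.

PW ≈ 45.3 mm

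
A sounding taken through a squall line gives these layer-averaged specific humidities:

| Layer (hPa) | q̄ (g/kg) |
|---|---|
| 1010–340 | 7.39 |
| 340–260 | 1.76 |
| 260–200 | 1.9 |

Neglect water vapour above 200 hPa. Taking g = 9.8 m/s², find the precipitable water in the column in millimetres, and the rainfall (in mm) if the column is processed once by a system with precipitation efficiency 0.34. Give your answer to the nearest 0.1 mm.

PW ≈ 53.1 mm; rainfall ≈ 18.1 mm

Precipitable water is the column-integrated vapour mass per unit area: PW = (1/g) Σ q̄ Δp, with q in kg/kg and Δp in Pa (1 kg/m² of water = 1 mm).
Layer 1010–340 hPa: Δp = 670 hPa = 67000 Pa, q̄ = 0.00739 kg/kg → 0.00739 × 67000 / 9.8 = 50.52 mm
Layer 340–260 hPa: Δp = 80 hPa = 8000 Pa, q̄ = 0.00176 kg/kg → 0.00176 × 8000 / 9.8 = 1.44 mm
Layer 260–200 hPa: Δp = 60 hPa = 6000 Pa, q̄ = 0.0019 kg/kg → 0.0019 × 6000 / 9.8 = 1.16 mm
PW = 50.52 + 1.44 + 1.16 = 53.12 ≈ 53.1 mm.
Rainfall = ε × PW = 0.34 × 53.1 = 18.1 mm.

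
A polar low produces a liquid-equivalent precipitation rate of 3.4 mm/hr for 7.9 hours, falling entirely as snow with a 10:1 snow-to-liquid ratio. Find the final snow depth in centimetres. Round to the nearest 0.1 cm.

snow depth ≈ 26.9 cm

Liquid-equivalent depth = 3.4 × 7.9 = 26.86 mm.
Snow depth = 26.86 mm × 10 = 268.6 mm = 26.9 cm.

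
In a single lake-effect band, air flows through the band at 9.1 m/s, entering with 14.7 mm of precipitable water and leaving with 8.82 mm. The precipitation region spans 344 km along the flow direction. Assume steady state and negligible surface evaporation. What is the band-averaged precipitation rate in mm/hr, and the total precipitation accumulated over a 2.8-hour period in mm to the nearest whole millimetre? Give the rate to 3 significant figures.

R ≈ 0.560 mm/hr; total ≈ 2 mm

Column moisture flux per unit crosswind length is F = V × PW.
Inflow: F_in = 9.1 × 14.7 = 133.77 mm·m/s
Outflow: F_out = 9.1 × 8.82 = 80.262 mm·m/s
Steady-state rate R = (F_in − F_out)/L = (133.77 − 80.262) / 344000 m = 1.555e-04 mm/s.
R = 1.555e-04 × 3600 = 0.560 mm/hr.
Over 2.8 h: total = 0.560 × 2.8 = 1.568 ≈ 2 mm.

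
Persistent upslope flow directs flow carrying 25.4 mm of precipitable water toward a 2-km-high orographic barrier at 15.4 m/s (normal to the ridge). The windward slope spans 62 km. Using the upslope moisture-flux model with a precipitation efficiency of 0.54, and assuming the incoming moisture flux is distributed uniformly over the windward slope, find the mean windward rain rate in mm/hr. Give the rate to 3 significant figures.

Incoming column moisture flux per unit ridge length: F = V × PW = 15.4 × 25.4 = 391.16 mm·m/s.
Spread over the 62 km slope with efficiency ε = 0.54: R = ε·F/W = 0.54 × 391.16 / 62000 m = 3.407e-03 mm/s.
R = 3.407e-03 × 3600 = 12.3 mm/hr.

R ≈ 12.3 mm/hr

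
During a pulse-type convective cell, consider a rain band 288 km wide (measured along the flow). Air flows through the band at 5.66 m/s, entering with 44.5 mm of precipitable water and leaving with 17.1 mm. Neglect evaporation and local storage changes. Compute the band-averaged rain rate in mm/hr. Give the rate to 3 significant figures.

R ≈ 1.94 mm/hr

Column moisture flux per unit crosswind length is F = V × PW.
Inflow: F_in = 5.66 × 44.5 = 251.87 mm·m/s
Outflow: F_out = 5.66 × 17.1 = 96.786 mm·m/s
Steady-state rate R = (F_in − F_out)/L = (251.87 − 96.786) / 288000 m = 5.385e-04 mm/s.
R = 5.385e-04 × 3600 = 1.94 mm/hr.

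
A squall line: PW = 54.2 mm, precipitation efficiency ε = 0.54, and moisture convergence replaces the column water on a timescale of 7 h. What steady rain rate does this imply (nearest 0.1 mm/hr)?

Each overturning extracts ε × PW = 0.54 × 54.2 = 29.268 mm.
Rate = ε·PW / τ = 29.268 / 7 h = 4.2 mm/hr.

R ≈ 4.2 mm/hr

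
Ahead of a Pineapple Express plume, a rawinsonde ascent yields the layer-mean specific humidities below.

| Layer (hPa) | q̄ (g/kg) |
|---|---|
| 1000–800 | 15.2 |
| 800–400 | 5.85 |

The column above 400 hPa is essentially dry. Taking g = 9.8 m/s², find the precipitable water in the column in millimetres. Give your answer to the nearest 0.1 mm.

PW ≈ 54.9 mm

Precipitable water is the column-integrated vapour mass per unit area: PW = (1/g) Σ q̄ Δp, with q in kg/kg and Δp in Pa (1 kg/m² of water = 1 mm).
Layer 1000–800 hPa: Δp = 200 hPa = 20000 Pa, q̄ = 0.0152 kg/kg → 0.0152 × 20000 / 9.8 = 31.02 mm
Layer 800–400 hPa: Δp = 400 hPa = 40000 Pa, q̄ = 0.00585 kg/kg → 0.00585 × 40000 / 9.8 = 23.88 mm
PW = 31.02 + 23.88 = 54.90 ≈ 54.9 mm.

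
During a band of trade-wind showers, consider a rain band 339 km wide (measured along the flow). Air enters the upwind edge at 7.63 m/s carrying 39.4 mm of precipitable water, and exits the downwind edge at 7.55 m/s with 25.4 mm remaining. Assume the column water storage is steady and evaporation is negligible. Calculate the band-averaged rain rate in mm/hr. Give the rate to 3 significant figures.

Column moisture flux per unit crosswind length is F = V × PW.
Inflow: F_in = 7.63 × 39.4 = 300.622 mm·m/s
Outflow: F_out = 7.55 × 25.4 = 191.77 mm·m/s
Steady-state rate R = (F_in − F_out)/L = (300.622 − 191.77) / 339000 m = 3.211e-04 mm/s.
R = 3.211e-04 × 3600 = 1.16 mm/hr.

R ≈ 1.16 mm/hr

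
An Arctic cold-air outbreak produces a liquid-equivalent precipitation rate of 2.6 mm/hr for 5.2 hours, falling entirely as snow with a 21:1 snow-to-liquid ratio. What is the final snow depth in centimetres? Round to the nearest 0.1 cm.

snow depth ≈ 28.4 cm

Liquid-equivalent depth = 2.6 × 5.2 = 13.52 mm.
Snow depth = 13.52 mm × 21 = 283.92 mm = 28.4 cm.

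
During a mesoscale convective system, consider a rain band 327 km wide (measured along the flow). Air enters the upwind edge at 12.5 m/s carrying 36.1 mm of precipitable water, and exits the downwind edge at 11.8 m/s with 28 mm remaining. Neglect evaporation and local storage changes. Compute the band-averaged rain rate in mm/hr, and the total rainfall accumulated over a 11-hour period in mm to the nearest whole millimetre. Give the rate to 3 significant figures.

R ≈ 1.33 mm/hr; total ≈ 15 mm

Column moisture flux per unit crosswind length is F = V × PW.
Inflow: F_in = 12.5 × 36.1 = 451.25 mm·m/s
Outflow: F_out = 11.8 × 28 = 330.4 mm·m/s
Steady-state rate R = (F_in − F_out)/L = (451.25 − 330.4) / 327000 m = 3.696e-04 mm/s.
R = 3.696e-04 × 3600 = 1.33 mm/hr.
Over 11 h: total = 1.33 × 11 = 14.63 ≈ 15 mm.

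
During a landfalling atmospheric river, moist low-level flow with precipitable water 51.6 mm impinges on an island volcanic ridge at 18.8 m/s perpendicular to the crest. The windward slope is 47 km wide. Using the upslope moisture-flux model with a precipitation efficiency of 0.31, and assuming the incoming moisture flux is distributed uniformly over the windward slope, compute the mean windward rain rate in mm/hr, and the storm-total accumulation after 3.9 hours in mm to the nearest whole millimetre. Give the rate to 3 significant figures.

R ≈ 23.0 mm/hr; total ≈ 90 mm

Incoming column moisture flux per unit ridge length: F = V × PW = 18.8 × 51.6 = 970.08 mm·m/s.
Spread over the 47 km slope with efficiency ε = 0.31: R = ε·F/W = 0.31 × 970.08 / 47000 m = 6.398e-03 mm/s.
R = 6.398e-03 × 3600 = 23.0 mm/hr.
Over 3.9 h: total = 23.0 × 3.9 = 89.7 ≈ 90 mm.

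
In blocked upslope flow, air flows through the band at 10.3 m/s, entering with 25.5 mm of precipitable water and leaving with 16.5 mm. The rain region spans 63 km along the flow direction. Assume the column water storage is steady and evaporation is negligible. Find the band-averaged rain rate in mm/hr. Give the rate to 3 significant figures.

Column moisture flux per unit crosswind length is F = V × PW.
Inflow: F_in = 10.3 × 25.5 = 262.65 mm·m/s
Outflow: F_out = 10.3 × 16.5 = 169.95 mm·m/s
Steady-state rate R = (F_in − F_out)/L = (262.65 − 169.95) / 63000 m = 1.471e-03 mm/s.
R = 1.471e-03 × 3600 = 5.30 mm/hr.

R ≈ 5.30 mm/hr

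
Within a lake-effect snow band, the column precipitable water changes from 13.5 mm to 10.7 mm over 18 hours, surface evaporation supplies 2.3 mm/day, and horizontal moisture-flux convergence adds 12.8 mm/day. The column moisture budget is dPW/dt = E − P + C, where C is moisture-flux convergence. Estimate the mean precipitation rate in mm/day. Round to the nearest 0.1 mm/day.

dPW/dt = (10.7 − 13.5) mm / (18/24 day) = -3.733 mm/day.
P = E + C − dPW/dt = 2.3 + (12.8) − (-3.733) = 18.8 mm/day.

P ≈ 18.8 mm/day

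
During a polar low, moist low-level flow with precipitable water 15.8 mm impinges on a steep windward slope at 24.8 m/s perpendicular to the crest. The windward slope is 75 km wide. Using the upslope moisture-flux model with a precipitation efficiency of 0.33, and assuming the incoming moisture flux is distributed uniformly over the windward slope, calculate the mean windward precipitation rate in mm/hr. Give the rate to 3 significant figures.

R ≈ 6.21 mm/hr

Incoming column moisture flux per unit ridge length: F = V × PW = 24.8 × 15.8 = 391.84 mm·m/s.
Spread over the 75 km slope with efficiency ε = 0.33: R = ε·F/W = 0.33 × 391.84 / 75000 m = 1.724e-03 mm/s.
R = 1.724e-03 × 3600 = 6.21 mm/hr.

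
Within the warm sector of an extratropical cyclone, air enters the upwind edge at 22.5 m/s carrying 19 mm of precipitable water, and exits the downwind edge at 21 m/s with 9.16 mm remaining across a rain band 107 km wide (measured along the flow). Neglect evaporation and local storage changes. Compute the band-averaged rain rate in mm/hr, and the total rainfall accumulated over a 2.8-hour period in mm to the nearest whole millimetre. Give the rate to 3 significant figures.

Column moisture flux per unit crosswind length is F = V × PW.
Inflow: F_in = 22.5 × 19 = 427.5 mm·m/s
Outflow: F_out = 21 × 9.16 = 192.36 mm·m/s
Steady-state rate R = (F_in − F_out)/L = (427.5 − 192.36) / 107000 m = 2.198e-03 mm/s.
R = 2.198e-03 × 3600 = 7.91 mm/hr.
Over 2.8 h: total = 7.91 × 2.8 = 22.148 ≈ 22 mm.

R ≈ 7.91 mm/hr; total ≈ 22 mm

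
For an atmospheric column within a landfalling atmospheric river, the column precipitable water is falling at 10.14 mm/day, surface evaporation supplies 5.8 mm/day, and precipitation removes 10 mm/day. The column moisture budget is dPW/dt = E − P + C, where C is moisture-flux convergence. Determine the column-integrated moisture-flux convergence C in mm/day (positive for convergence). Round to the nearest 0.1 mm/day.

C ≈ -5.9 mm/day

dPW/dt = -10.14 mm/day.
C = dPW/dt − E + P = (-10.14) − 5.8 + 10 = -5.9 mm/day.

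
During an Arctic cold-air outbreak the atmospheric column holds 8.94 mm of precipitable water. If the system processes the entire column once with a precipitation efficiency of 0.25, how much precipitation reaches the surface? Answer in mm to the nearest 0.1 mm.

Precipitation = ε × PW = 0.25 × 8.94 = 2.2 mm.

precipitation ≈ 2.2 mm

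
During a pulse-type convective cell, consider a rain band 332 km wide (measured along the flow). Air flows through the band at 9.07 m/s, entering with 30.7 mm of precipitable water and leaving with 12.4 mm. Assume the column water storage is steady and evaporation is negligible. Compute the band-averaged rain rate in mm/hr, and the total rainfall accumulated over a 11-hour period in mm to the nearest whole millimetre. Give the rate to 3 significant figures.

R ≈ 1.80 mm/hr; total ≈ 20 mm

Column moisture flux per unit crosswind length is F = V × PW.
Inflow: F_in = 9.07 × 30.7 = 278.449 mm·m/s
Outflow: F_out = 9.07 × 12.4 = 112.468 mm·m/s
Steady-state rate R = (F_in − F_out)/L = (278.449 − 112.468) / 332000 m = 4.999e-04 mm/s.
R = 4.999e-04 × 3600 = 1.80 mm/hr.
Over 11 h: total = 1.80 × 11 = 19.8 ≈ 20 mm.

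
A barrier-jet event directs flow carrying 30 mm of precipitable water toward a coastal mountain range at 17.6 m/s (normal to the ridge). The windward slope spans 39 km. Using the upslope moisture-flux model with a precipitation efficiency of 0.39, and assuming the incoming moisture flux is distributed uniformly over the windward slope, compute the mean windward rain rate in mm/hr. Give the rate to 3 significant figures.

Incoming column moisture flux per unit ridge length: F = V × PW = 17.6 × 30 = 528 mm·m/s.
Spread over the 39 km slope with efficiency ε = 0.39: R = ε·F/W = 0.39 × 528 / 39000 m = 5.280e-03 mm/s.
R = 5.280e-03 × 3600 = 19.0 mm/hr.

R ≈ 19.0 mm/hr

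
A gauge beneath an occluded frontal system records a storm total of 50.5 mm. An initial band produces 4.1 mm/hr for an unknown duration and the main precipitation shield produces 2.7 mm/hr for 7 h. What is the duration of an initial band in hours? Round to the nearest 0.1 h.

Known phases: 2.7 × 7 = 18.9 mm.
Remaining depth = 50.5 − 18.9 = 31.6 mm.
Duration = 31.6 / 4.1 = 7.7 h.

duration ≈ 7.7 h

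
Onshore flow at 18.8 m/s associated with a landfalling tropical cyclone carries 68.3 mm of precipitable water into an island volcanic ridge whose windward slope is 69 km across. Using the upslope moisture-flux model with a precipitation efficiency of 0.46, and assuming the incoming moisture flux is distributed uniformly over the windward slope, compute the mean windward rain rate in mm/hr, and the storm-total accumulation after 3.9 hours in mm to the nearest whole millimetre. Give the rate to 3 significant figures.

Incoming column moisture flux per unit ridge length: F = V × PW = 18.8 × 68.3 = 1284.04 mm·m/s.
Spread over the 69 km slope with efficiency ε = 0.46: R = ε·F/W = 0.46 × 1284.04 / 69000 m = 8.560e-03 mm/s.
R = 8.560e-03 × 3600 = 30.8 mm/hr.
Over 3.9 h: total = 30.8 × 3.9 = 120.12 ≈ 120 mm.

R ≈ 30.8 mm/hr; total ≈ 120 mm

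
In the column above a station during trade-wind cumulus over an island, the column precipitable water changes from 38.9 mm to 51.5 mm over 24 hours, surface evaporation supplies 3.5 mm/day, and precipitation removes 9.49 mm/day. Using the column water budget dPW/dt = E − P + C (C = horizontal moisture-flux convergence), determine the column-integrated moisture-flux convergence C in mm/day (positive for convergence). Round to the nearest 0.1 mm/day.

C ≈ 18.6 mm/day

dPW/dt = (51.5 − 38.9) mm / (24/24 day) = +12.600 mm/day.
C = dPW/dt − E + P = (+12.600) − 3.5 + 9.49 = 18.6 mm/day.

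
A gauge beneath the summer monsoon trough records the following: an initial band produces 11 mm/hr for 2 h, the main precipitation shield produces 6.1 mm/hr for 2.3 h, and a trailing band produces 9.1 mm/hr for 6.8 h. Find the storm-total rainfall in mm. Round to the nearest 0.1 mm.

Total = Σ Rᵢ Δtᵢ = 11 × 2 + 6.1 × 2.3 + 9.1 × 6.8
      = 22 + 14.03 + 61.88 = 97.9 mm.

total ≈ 97.9 mm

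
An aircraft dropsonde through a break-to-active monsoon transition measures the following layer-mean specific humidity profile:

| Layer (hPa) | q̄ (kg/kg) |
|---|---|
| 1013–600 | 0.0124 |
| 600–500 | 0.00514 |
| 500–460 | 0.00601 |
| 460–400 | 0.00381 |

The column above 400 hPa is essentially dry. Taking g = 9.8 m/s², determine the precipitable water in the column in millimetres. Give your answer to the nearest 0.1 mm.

PW ≈ 62.3 mm

Precipitable water is the column-integrated vapour mass per unit area: PW = (1/g) Σ q̄ Δp, with q in kg/kg and Δp in Pa (1 kg/m² of water = 1 mm).
Layer 1013–600 hPa: Δp = 413 hPa = 41300 Pa, q̄ = 0.0124 kg/kg → 0.0124 × 41300 / 9.8 = 52.26 mm
Layer 600–500 hPa: Δp = 100 hPa = 10000 Pa, q̄ = 0.00514 kg/kg → 0.00514 × 10000 / 9.8 = 5.24 mm
Layer 500–460 hPa: Δp = 40 hPa = 4000 Pa, q̄ = 0.00601 kg/kg → 0.00601 × 4000 / 9.8 = 2.45 mm
Layer 460–400 hPa: Δp = 60 hPa = 6000 Pa, q̄ = 0.00381 kg/kg → 0.00381 × 6000 / 9.8 = 2.33 mm
PW = 52.26 + 5.24 + 2.45 + 2.33 = 62.28 ≈ 62.3 mm.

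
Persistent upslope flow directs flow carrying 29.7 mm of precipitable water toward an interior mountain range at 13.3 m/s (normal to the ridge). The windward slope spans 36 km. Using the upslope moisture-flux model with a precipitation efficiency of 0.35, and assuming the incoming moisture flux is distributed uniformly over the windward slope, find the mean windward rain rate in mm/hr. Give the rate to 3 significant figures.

R ≈ 13.8 mm/hr

Incoming column moisture flux per unit ridge length: F = V × PW = 13.3 × 29.7 = 395.01 mm·m/s.
Spread over the 36 km slope with efficiency ε = 0.35: R = ε·F/W = 0.35 × 395.01 / 36000 m = 3.840e-03 mm/s.
R = 3.840e-03 × 3600 = 13.8 mm/hr.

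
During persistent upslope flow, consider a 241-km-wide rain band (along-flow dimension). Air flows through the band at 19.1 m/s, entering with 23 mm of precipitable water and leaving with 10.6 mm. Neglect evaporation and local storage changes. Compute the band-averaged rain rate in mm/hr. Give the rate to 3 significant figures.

R ≈ 3.54 mm/hr

Column moisture flux per unit crosswind length is F = V × PW.
Inflow: F_in = 19.1 × 23 = 439.3 mm·m/s
Outflow: F_out = 19.1 × 10.6 = 202.46 mm·m/s
Steady-state rate R = (F_in − F_out)/L = (439.3 − 202.46) / 241000 m = 9.827e-04 mm/s.
R = 9.827e-04 × 3600 = 3.54 mm/hr.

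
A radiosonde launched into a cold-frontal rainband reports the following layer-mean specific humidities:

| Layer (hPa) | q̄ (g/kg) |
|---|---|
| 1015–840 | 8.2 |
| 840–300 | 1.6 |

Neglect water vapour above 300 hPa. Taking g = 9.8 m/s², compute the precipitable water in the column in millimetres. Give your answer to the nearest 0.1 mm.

PW ≈ 23.5 mm

Precipitable water is the column-integrated vapour mass per unit area: PW = (1/g) Σ q̄ Δp, with q in kg/kg and Δp in Pa (1 kg/m² of water = 1 mm).
Layer 1015–840 hPa: Δp = 175 hPa = 17500 Pa, q̄ = 0.0082 kg/kg → 0.0082 × 17500 / 9.8 = 14.64 mm
Layer 840–300 hPa: Δp = 540 hPa = 54000 Pa, q̄ = 0.0016 kg/kg → 0.0016 × 54000 / 9.8 = 8.82 mm
PW = 14.64 + 8.82 = 23.46 ≈ 23.5 mm.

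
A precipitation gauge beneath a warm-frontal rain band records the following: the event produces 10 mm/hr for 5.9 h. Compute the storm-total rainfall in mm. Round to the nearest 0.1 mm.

total ≈ 59.0 mm

Total = Σ Rᵢ Δtᵢ = 10 × 5.9
      = 59 = 59.0 mm.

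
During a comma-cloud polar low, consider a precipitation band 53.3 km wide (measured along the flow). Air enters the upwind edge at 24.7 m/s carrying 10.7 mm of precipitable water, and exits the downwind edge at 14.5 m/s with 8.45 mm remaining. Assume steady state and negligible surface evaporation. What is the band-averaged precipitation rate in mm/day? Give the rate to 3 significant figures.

Column moisture flux per unit crosswind length is F = V × PW.
Inflow: F_in = 24.7 × 10.7 = 264.29 mm·m/s
Outflow: F_out = 14.5 × 8.45 = 122.525 mm·m/s
Steady-state rate R = (F_in − F_out)/L = (264.29 − 122.525) / 53300 m = 2.660e-03 mm/s.
R = 2.660e-03 × 3600 × 24 = 230 mm/day.

R ≈ 230 mm/day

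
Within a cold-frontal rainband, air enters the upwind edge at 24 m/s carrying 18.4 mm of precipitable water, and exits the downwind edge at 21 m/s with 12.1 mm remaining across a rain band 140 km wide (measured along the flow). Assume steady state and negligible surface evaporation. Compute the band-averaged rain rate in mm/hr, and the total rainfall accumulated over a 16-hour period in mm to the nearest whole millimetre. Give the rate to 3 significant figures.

Column moisture flux per unit crosswind length is F = V × PW.
Inflow: F_in = 24 × 18.4 = 441.6 mm·m/s
Outflow: F_out = 21 × 12.1 = 254.1 mm·m/s
Steady-state rate R = (F_in − F_out)/L = (441.6 − 254.1) / 140000 m = 1.339e-03 mm/s.
R = 1.339e-03 × 3600 = 4.82 mm/hr.
Over 16 h: total = 4.82 × 16 = 77.12 ≈ 77 mm.

R ≈ 4.82 mm/hr; total ≈ 77 mm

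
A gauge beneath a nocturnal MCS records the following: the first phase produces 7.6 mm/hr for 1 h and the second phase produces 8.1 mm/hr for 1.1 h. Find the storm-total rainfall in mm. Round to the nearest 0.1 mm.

Total = Σ Rᵢ Δtᵢ = 7.6 × 1 + 8.1 × 1.1
      = 7.6 + 8.91 = 16.5 mm.

total ≈ 16.5 mm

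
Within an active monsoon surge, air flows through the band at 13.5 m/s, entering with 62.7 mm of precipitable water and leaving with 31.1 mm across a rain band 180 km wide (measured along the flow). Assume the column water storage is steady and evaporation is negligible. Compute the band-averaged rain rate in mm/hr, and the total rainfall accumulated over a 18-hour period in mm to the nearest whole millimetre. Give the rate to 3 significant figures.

R ≈ 8.53 mm/hr; total ≈ 154 mm

Column moisture flux per unit crosswind length is F = V × PW.
Inflow: F_in = 13.5 × 62.7 = 846.45 mm·m/s
Outflow: F_out = 13.5 × 31.1 = 419.85 mm·m/s
Steady-state rate R = (F_in − F_out)/L = (846.45 − 419.85) / 180000 m = 2.370e-03 mm/s.
R = 2.370e-03 × 3600 = 8.53 mm/hr.
Over 18 h: total = 8.53 × 18 = 153.54 ≈ 154 mm.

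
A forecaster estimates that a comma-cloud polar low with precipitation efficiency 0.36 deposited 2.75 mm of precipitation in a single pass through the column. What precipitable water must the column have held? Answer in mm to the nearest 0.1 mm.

PW = precipitation / ε = 2.75 / 0.36 = 7.6 mm.

PW ≈ 7.6 mm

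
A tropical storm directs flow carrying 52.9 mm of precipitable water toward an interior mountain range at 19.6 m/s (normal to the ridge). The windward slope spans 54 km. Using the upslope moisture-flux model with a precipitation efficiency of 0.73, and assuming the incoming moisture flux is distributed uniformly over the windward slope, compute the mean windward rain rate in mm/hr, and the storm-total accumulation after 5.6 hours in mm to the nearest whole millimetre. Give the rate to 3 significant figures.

Incoming column moisture flux per unit ridge length: F = V × PW = 19.6 × 52.9 = 1036.84 mm·m/s.
Spread over the 54 km slope with efficiency ε = 0.73: R = ε·F/W = 0.73 × 1036.84 / 54000 m = 1.402e-02 mm/s.
R = 1.402e-02 × 3600 = 50.5 mm/hr.
Over 5.6 h: total = 50.5 × 5.6 = 282.8 ≈ 283 mm.

R ≈ 50.5 mm/hr; total ≈ 283 mm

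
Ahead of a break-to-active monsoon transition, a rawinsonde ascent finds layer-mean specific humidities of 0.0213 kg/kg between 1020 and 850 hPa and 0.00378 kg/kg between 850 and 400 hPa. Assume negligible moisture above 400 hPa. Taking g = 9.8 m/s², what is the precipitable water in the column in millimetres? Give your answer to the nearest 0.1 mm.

Precipitable water is the column-integrated vapour mass per unit area: PW = (1/g) Σ q̄ Δp, with q in kg/kg and Δp in Pa (1 kg/m² of water = 1 mm).
Layer 1020–850 hPa: Δp = 170 hPa = 17000 Pa, q̄ = 0.0213 kg/kg → 0.0213 × 17000 / 9.8 = 36.95 mm
Layer 850–400 hPa: Δp = 450 hPa = 45000 Pa, q̄ = 0.00378 kg/kg → 0.00378 × 45000 / 9.8 = 17.36 mm
PW = 36.95 + 17.36 = 54.31 ≈ 54.3 mm.

PW ≈ 54.3 mm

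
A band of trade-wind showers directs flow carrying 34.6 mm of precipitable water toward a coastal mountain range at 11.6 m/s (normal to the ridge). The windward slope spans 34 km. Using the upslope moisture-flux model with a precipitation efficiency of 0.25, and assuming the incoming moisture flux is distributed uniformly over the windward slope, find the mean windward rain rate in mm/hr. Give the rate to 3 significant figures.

R ≈ 10.6 mm/hr

Incoming column moisture flux per unit ridge length: F = V × PW = 11.6 × 34.6 = 401.36 mm·m/s.
Spread over the 34 km slope with efficiency ε = 0.25: R = ε·F/W = 0.25 × 401.36 / 34000 m = 2.951e-03 mm/s.
R = 2.951e-03 × 3600 = 10.6 mm/hr.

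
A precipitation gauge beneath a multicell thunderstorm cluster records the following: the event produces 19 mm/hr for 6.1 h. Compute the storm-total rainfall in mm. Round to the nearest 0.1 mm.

total ≈ 115.9 mm

Total = Σ Rᵢ Δtᵢ = 19 × 6.1
      = 115.9 = 115.9 mm.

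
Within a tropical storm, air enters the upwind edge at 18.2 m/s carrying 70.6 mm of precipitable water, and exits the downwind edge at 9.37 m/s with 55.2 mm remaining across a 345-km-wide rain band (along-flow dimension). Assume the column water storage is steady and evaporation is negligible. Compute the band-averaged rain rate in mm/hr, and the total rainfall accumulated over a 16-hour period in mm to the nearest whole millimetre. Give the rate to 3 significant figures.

Column moisture flux per unit crosswind length is F = V × PW.
Inflow: F_in = 18.2 × 70.6 = 1284.92 mm·m/s
Outflow: F_out = 9.37 × 55.2 = 517.224 mm·m/s
Steady-state rate R = (F_in − F_out)/L = (1284.92 − 517.224) / 345000 m = 2.225e-03 mm/s.
R = 2.225e-03 × 3600 = 8.01 mm/hr.
Over 16 h: total = 8.01 × 16 = 128.16 ≈ 128 mm.

R ≈ 8.01 mm/hr; total ≈ 128 mm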